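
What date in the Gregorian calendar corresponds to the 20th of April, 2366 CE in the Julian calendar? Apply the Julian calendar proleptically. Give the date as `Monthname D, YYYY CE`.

At this point the Julian calendar is 16 days behind the Gregorian.
20 April 2366 Julian + 16 days → 6 May 2366 Gregorian.

May 6, 2366 CE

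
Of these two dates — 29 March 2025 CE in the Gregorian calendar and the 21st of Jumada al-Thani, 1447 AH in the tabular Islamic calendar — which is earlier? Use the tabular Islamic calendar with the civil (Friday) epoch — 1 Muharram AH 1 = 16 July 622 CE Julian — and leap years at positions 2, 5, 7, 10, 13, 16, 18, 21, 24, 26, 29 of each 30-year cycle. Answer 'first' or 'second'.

Converting both to JDN: 2460764 vs 2461022; the smaller is the first.

first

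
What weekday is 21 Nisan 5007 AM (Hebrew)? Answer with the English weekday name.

In the proleptic Gregorian calendar this is 5 April 1247 (JDN 2176612).
2176612 ≡ 4 (mod 7); counting from Monday = 0 gives Friday.

Friday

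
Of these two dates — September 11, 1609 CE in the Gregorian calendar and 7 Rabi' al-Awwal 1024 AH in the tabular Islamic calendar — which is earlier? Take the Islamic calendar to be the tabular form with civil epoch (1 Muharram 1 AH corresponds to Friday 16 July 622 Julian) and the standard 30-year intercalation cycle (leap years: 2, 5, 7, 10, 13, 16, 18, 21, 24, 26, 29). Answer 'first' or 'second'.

First date → JDN 2308989; second date → JDN 2311022.
JDN 2308989 < JDN 2311022, so the first date is earlier.

first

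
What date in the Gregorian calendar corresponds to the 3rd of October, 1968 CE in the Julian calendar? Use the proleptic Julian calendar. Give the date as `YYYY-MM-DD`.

For dates in this range the Gregorian date is 13 days ahead of the Julian.
3 October 1968 Julian + 13 days → 16 October 1968 Gregorian.

1968-10-16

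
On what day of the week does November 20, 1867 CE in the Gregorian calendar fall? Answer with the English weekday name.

Wednesday

JDN 2403291 mod 7 = 2, and JDN 0 was a Monday, so this is a Wednesday.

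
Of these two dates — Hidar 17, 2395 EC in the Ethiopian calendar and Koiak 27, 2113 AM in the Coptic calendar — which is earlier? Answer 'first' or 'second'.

second

Converting both to JDN: 2598705 vs 2596554; the smaller is the second.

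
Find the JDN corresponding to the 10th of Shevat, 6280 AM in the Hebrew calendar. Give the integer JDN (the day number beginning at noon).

2641501

Equivalently 31 January 2520 (Gregorian).
JDN 2299161 is 15 October 1582 CE (Gregorian); the target day is +342340 days from there, so JDN = 2641501.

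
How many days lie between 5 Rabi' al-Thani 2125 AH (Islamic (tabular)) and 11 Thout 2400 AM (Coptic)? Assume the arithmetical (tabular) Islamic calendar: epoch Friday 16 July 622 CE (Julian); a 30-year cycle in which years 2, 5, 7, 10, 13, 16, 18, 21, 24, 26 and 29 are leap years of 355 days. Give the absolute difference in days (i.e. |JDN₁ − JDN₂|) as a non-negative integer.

JDN of the first date = 2701208.
JDN of the second date = 2701275.
|2701275 − 2701208| = 67.

67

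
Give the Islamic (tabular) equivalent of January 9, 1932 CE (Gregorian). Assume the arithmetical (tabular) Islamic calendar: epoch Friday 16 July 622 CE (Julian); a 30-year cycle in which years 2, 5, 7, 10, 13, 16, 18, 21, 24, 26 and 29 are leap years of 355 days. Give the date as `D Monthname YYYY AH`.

Julian Day Number of the source date = 2426716.
Converting JDN 2426716 to the tabular Islamic calendar gives 29 Sha'ban 1350 AH.

29 Sha'ban 1350 AH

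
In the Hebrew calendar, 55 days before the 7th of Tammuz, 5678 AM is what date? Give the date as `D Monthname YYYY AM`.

The starting date is JDN 2421762; 2421762 − 55 = 2421707.
JDN 2421707 corresponds to 11 Iyar 5678 AM.

11 Iyar 5678 AM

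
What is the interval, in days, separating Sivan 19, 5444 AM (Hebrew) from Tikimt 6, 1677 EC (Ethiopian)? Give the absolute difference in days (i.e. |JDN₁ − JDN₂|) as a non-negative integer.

134

First date → JDN 2336281; second date → JDN 2336415.
The interval is |2336281 − 2336415| = 134 days.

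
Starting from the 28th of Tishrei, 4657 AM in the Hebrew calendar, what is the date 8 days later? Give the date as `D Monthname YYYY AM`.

The starting date is JDN 2048603; 2048603 + 8 = 2048611.
JDN 2048611 corresponds to 6 Cheshvan 4657 AM.

6 Cheshvan 4657 AM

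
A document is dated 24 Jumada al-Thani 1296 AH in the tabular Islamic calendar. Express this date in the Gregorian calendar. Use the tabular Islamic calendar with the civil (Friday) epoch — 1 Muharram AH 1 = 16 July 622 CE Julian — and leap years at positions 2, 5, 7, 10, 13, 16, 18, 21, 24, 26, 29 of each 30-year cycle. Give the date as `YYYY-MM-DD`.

1879-06-15

Both dates share Julian Day Number 2407516; in the Gregorian calendar that is 15 June 1879 CE.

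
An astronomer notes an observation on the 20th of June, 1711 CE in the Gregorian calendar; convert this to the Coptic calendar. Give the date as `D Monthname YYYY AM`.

15 Paoni 1427 AM

Julian Day Number of the source date = 2346160.
Converting JDN 2346160 to the Coptic calendar gives 15 Paoni 1427 AM.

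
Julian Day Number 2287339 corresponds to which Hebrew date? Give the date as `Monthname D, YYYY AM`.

JDN 2287339 is 3 June 1550 in the proleptic Gregorian calendar.
In the Hebrew calendar that day is Sivan 9, 5310 AM.

Sivan 9, 5310 AM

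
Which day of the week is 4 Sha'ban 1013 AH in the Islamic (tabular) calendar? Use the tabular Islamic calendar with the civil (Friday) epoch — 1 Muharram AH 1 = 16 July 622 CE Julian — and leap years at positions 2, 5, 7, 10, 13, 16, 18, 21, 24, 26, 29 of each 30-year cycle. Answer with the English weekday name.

Equivalently 26 December 1604 Gregorian, JDN 2307269.
2307269 ≡ 6 (mod 7); counting from Monday = 0 gives Sunday.

Sunday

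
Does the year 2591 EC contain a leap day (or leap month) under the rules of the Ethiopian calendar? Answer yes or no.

yes

2591 mod 4 = 3; in the Ethiopian calendar a year is leap when year mod 4 = 3, so it is a leap year.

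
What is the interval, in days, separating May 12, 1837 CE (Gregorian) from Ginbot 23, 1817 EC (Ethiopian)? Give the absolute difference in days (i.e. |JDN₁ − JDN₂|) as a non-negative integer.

First date → JDN 2392142; second date → JDN 2387777.
The interval is |2392142 − 2387777| = 4365 days.

4365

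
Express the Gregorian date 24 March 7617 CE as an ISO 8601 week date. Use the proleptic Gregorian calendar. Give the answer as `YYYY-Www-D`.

The weekday is Friday (ISO weekday 5).
That Friday belongs to ISO week 12 of ISO year 7617.

7617-W12-5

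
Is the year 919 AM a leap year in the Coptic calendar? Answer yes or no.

919 mod 4 = 3; in the Coptic calendar a year is leap when year mod 4 = 3, so it is a leap year.

yes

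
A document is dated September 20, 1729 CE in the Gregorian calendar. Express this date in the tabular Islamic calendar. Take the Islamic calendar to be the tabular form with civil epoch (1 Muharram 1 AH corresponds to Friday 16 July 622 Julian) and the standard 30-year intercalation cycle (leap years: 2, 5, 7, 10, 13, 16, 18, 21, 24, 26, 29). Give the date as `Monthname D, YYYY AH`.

Both dates share Julian Day Number 2352827; in the tabular Islamic calendar that is 26 Safar 1142 AH.

Safar 26, 1142 AH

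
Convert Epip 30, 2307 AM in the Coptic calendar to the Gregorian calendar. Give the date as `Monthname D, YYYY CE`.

August 10, 2591 CE

Julian Day Number of the source date = 2667625.
Converting JDN 2667625 to the Gregorian calendar gives 10 August 2591 CE.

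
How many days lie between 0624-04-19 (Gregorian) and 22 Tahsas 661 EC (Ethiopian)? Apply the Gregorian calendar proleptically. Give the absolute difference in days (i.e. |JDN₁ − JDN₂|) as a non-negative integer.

16317

First date → JDN 1949080; second date → JDN 1965397.
The interval is |1949080 − 1965397| = 16317 days.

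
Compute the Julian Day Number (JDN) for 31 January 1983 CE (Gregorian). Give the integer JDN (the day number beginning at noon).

2445366

JDN 2451545 is 1 January 2000 CE (Gregorian); the target day is −6179 days from there, so JDN = 2445366.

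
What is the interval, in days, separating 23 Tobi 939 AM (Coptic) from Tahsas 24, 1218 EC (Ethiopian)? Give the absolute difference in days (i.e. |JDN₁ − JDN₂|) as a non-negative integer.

1067

First date → JDN 2167776; second date → JDN 2168843.
The interval is |2167776 − 2168843| = 1067 days.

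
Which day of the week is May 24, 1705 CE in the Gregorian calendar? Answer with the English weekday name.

JDN 2343942 mod 7 = 6, and JDN 0 was a Monday, so this is a Sunday.

Sunday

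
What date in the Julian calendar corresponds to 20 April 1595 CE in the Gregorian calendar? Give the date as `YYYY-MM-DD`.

1595-04-10

For dates in this range the Gregorian date is 10 days ahead of the Julian.
20 April 1595 Gregorian − 10 days → 10 April 1595 Julian.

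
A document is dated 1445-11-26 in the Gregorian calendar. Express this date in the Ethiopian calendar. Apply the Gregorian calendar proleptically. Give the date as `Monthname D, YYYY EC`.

Hidar 21, 1438 EC

Julian Day Number of the source date = 2249165.
Converting JDN 2249165 to the Ethiopian calendar gives 21 Hidar 1438 EC.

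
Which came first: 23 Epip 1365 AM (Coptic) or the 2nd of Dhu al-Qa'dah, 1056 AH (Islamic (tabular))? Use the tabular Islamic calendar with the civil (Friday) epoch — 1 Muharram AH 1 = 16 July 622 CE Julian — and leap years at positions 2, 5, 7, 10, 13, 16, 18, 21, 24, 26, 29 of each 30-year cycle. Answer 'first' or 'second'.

second

First date → JDN 2323553; second date → JDN 2322593.
JDN 2322593 < JDN 2323553, so the second date is earlier.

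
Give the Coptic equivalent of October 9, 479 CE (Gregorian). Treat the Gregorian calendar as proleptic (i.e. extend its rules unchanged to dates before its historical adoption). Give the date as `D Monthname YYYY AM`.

Julian Day Number of the source date = 1896293.
Converting JDN 1896293 to the Coptic calendar gives 10 Paopi 196 AM.

10 Paopi 196 AM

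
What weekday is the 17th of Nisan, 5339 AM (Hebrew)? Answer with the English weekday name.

Equivalently 23 April 1579 Gregorian, JDN 2297890.
2297890 ≡ 0 (mod 7); counting from Monday = 0 gives Monday.

Monday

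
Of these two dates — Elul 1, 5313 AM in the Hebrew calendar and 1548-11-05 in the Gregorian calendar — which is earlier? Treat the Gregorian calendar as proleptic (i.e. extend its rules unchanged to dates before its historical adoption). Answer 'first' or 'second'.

second

The two dates have Julian Day Numbers 2288514 and 2286764 respectively.
Since 2286764 < 2288514, the second date comes first.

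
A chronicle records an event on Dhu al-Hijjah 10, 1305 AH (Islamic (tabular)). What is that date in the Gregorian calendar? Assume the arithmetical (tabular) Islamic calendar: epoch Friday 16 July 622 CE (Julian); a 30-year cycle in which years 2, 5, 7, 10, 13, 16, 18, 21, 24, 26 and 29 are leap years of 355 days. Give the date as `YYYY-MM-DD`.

Both dates share Julian Day Number 2410868; in the Gregorian calendar that is 18 August 1888 CE.

1888-08-18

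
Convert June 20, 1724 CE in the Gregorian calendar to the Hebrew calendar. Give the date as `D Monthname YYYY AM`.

29 Sivan 5484 AM

Julian Day Number of the source date = 2350909.
Converting JDN 2350909 to the Hebrew calendar gives 29 Sivan 5484 AM.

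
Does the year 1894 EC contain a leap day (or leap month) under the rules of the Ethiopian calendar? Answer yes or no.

1894 mod 4 = 2; in the Ethiopian calendar a year is leap when year mod 4 = 3, so it is a common year.

no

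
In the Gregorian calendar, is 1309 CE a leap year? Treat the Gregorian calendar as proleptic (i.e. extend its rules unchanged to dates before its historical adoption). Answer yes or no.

no

1309 is not divisible by 4, so it is a common year.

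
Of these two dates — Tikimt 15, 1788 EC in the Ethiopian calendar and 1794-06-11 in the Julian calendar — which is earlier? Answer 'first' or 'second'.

Converting both to JDN: 2376967 vs 2376478; the smaller is the second.

second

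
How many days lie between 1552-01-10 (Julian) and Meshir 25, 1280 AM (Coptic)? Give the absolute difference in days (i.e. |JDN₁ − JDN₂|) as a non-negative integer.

JDN of the first date = 2287935.
JDN of the second date = 2292359.
|2292359 − 2287935| = 4424.

4424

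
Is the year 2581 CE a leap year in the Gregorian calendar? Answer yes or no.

2581 is not divisible by 4, so it is a common year.

no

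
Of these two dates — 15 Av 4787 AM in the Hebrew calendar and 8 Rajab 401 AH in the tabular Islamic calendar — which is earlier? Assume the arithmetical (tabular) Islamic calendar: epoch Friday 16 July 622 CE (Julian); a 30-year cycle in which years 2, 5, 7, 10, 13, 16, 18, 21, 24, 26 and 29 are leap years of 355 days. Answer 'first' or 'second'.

First date → JDN 2096371; second date → JDN 2090371.
JDN 2090371 < JDN 2096371, so the second date is earlier.

second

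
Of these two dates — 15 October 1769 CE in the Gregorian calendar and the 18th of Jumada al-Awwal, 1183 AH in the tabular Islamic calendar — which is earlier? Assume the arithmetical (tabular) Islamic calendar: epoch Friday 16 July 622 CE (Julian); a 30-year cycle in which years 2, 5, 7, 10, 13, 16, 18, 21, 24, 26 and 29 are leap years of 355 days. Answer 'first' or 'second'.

Converting both to JDN: 2367462 vs 2367436; the smaller is the second.

second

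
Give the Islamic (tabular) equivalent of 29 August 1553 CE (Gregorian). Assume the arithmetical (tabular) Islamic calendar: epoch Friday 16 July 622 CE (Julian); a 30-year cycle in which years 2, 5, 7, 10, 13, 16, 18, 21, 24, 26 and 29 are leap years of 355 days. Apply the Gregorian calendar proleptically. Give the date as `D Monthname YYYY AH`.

9 Ramadan 960 AH

Julian Day Number of the source date = 2288522.
Converting JDN 2288522 to the tabular Islamic calendar gives 9 Ramadan 960 AH.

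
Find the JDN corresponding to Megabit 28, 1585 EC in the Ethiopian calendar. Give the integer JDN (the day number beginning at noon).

In the Gregorian calendar the same day is 3 April 1593.
JDN 2299161 is 15 October 1582 CE (Gregorian); the target day is +3823 days from there, so JDN = 2302984.

2302984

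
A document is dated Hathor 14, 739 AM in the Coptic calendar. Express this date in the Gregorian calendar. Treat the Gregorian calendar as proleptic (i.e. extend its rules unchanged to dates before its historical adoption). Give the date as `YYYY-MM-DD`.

Both dates share Julian Day Number 2094657; in the Gregorian calendar that is 16 November 1022 CE.

1022-11-16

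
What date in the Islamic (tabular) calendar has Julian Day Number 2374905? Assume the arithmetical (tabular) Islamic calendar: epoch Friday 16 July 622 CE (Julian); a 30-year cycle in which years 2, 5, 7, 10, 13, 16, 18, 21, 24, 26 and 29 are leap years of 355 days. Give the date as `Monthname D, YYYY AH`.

Jumada al-Thani 15, 1204 AH

The Gregorian equivalent of JDN 2374905 is 2 March 1790.
In the tabular Islamic calendar that day is Jumada al-Thani 15, 1204 AH.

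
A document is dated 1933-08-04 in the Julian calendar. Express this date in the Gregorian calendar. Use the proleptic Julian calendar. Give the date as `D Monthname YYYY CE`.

17 August 1933 CE

The Julian–Gregorian offset here is 13 days (Julian trailing).
4 August 1933 Julian + 13 days → 17 August 1933 Gregorian.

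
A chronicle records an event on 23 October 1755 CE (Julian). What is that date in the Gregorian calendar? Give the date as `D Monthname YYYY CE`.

For dates in this range the Gregorian date is 11 days ahead of the Julian.
23 October 1755 Julian + 11 days → 3 November 1755 Gregorian.

3 November 1755 CE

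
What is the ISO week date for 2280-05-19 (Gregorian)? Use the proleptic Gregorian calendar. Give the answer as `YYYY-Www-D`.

2280-W21-3

The weekday is Wednesday (ISO weekday 3).
That Wednesday belongs to ISO week 21 of ISO year 2280.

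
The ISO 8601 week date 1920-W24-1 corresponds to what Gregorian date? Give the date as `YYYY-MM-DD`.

1920-06-07

ISO week 1 of 1920 is the week containing the first Thursday of 1920.
Week 24, day 1 (Monday) lands on 1920-06-07.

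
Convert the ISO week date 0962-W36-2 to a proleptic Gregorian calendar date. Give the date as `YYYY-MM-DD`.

0962-09-07

ISO week 1 of 962 is the week containing the first Thursday of 962.
Week 36, day 2 (Tuesday) lands on 0962-09-07.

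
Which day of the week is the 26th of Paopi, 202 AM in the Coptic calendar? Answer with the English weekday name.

Wednesday

This is JDN 1898500 (24 October 485 Gregorian).
1898500 ≡ 2 (mod 7); counting from Monday = 0 gives Wednesday.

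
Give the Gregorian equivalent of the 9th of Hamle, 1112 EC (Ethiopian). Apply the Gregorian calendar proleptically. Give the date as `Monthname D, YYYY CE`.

Both dates share Julian Day Number 2130322; in the Gregorian calendar that is 10 July 1120 CE.

July 10, 1120 CE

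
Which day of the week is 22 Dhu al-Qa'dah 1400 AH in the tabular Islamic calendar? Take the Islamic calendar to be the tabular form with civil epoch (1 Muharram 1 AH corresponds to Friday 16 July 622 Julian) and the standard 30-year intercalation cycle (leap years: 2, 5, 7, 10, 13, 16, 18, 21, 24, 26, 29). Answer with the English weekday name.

Equivalently 2 October 1980 Gregorian, JDN 2444515.
JDN 2444515 mod 7 = 3, and JDN 0 was a Monday, so this is a Thursday.

Thursday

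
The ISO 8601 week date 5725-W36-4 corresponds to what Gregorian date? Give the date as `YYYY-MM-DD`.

ISO week 1 of 5725 is the week containing the first Thursday of 5725.
Week 36, day 4 (Thursday) lands on 5725-09-06.

5725-09-06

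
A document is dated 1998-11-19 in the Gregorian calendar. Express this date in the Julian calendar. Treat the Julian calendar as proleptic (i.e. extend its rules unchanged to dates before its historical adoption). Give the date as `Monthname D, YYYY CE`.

November 6, 1998 CE

For dates in this range the Gregorian date is 13 days ahead of the Julian.
19 November 1998 Gregorian − 13 days → 6 November 1998 Julian.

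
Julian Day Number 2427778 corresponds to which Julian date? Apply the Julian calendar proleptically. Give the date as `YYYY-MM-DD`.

1934-11-23

The Gregorian equivalent of JDN 2427778 is 6 December 1934.
In the Julian calendar that day is 1934-11-23.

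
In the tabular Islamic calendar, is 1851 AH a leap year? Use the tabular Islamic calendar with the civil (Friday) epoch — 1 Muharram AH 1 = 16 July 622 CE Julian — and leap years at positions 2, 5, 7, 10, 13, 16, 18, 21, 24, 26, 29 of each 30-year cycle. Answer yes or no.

yes

Year 1851 AH is year 21 of its 30-year cycle; leap positions are 2, 5, 7, 10, 13, 16, 18, 21, 24, 26, 29, so it is a leap year (355 days).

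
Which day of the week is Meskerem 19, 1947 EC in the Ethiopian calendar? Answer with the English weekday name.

Wednesday

Equivalently 29 September 1954 Gregorian, JDN 2435015.
2435015 ≡ 2 (mod 7); counting from Monday = 0 gives Wednesday.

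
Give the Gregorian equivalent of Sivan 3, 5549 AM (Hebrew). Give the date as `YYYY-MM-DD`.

1789-05-28

Both dates share Julian Day Number 2374627; in the Gregorian calendar that is 28 May 1789 CE.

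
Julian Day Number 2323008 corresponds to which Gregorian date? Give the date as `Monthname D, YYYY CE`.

January 29, 1648 CE

Counting from JDN 2299161 = 15 Oct 1582 gives an offset of 23847 days.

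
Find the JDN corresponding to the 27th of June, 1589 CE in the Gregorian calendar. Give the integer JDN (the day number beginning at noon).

JDN 2299161 is 15 October 1582 CE (Gregorian); the target day is +2447 days from there, so JDN = 2301608.

2301608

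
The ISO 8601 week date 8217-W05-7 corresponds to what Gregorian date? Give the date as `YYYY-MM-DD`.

8217-02-02

ISO week 1 of 8217 is the week containing the first Thursday of 8217.
Week 5, day 7 (Sunday) lands on 8217-02-02.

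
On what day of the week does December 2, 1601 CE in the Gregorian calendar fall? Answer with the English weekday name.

2306149 ≡ 6 (mod 7); counting from Monday = 0 gives Sunday.

Sunday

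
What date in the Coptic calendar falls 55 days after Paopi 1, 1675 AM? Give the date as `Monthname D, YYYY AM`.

Counting 55 days forward from JDN 2436488 reaches JDN 2436543, which is Hathor 26, 1675 AM.

Hathor 26, 1675 AM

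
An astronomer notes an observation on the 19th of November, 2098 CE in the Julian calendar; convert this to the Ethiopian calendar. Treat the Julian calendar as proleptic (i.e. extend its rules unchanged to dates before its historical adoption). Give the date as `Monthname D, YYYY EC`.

Hidar 23, 2091 EC

The source date corresponds to 2 December 2098 in the Gregorian calendar (JDN 2487675).
That day falls on 23 Hidar 2091 EC in the Ethiopian calendar.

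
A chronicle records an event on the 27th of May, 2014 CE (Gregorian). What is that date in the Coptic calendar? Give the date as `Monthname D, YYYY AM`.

Pashons 19, 1730 AM

Both dates share Julian Day Number 2456805; in the Coptic calendar that is 19 Pashons 1730 AM.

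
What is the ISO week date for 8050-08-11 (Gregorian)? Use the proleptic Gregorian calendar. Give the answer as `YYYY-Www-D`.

8050-W32-4

The weekday is Thursday (ISO weekday 4).
That Thursday belongs to ISO week 32 of ISO year 8050.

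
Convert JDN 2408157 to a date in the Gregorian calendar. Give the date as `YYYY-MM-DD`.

1881-03-17

JDN 2451545 is 1 Jan 2000; 2408157 is −43388 days from there.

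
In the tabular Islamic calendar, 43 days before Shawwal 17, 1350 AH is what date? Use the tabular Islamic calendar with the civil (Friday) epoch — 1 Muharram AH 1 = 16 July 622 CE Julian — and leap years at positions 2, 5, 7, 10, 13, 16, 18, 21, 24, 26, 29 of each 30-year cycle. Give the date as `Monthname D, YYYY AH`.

The starting date is JDN 2426763; 2426763 − 43 = 2426720.
JDN 2426720 corresponds to Ramadan 4, 1350 AH.

Ramadan 4, 1350 AH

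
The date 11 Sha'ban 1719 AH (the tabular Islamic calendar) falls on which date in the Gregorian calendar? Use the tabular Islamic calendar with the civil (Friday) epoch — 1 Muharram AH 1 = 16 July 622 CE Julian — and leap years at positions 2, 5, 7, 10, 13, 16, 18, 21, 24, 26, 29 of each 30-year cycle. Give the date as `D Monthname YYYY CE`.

Both dates share Julian Day Number 2557459; in the Gregorian calendar that is 25 December 2289 CE.

25 December 2289 CE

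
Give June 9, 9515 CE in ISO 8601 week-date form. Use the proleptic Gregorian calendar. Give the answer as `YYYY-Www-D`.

The weekday is Wednesday (ISO weekday 3).
That Wednesday belongs to ISO week 23 of ISO year 9515.

9515-W23-3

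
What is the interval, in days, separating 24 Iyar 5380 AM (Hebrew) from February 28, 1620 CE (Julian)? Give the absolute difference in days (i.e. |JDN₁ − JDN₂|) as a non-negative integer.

JDN of the first date = 2312900.
JDN of the second date = 2312821.
|2312821 − 2312900| = 79.

79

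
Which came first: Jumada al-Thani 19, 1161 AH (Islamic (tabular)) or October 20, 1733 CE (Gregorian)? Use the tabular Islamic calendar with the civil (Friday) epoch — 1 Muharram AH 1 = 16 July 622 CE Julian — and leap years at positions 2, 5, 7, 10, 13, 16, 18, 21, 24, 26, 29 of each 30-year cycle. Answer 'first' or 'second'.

second

Converting both to JDN: 2359671 vs 2354318; the smaller is the second.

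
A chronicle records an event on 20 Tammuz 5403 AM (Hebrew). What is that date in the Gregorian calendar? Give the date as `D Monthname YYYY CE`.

Both dates share Julian Day Number 2321341; in the Gregorian calendar that is 7 July 1643 CE.

7 July 1643 CE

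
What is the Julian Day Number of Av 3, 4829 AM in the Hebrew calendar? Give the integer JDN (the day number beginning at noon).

Equivalently 30 July 1069 (proleptic Gregorian).
JDN 2451545 is 1 January 2000 CE (Gregorian); the target day is −339830 days from there, so JDN = 2111715.

2111715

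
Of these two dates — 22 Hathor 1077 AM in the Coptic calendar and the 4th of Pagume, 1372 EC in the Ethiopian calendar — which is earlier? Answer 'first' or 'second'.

first

First date → JDN 2218120; second date → JDN 2225342.
JDN 2218120 < JDN 2225342, so the first date is earlier.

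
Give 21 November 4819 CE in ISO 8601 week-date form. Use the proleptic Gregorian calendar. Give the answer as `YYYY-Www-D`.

The weekday is Thursday (ISO weekday 4).
That Thursday belongs to ISO week 47 of ISO year 4819.

4819-W47-4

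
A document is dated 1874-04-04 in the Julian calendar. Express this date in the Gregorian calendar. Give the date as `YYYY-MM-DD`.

1874-04-16

For dates in this range the Gregorian date is 12 days ahead of the Julian.
4 April 1874 Julian + 12 days → 16 April 1874 Gregorian.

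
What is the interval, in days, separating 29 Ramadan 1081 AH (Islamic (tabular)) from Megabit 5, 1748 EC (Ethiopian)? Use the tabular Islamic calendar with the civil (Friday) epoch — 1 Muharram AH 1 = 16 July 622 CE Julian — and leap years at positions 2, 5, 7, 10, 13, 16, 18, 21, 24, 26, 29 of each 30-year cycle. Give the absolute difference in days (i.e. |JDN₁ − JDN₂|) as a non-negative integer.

31077

JDN of the first date = 2331420.
JDN of the second date = 2362497.
|2362497 − 2331420| = 31077.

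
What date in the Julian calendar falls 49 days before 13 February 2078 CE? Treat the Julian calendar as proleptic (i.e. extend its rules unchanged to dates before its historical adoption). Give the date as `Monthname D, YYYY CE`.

Counting 49 days back from JDN 2480091 reaches JDN 2480042, which is December 26, 2077 CE.

December 26, 2077 CE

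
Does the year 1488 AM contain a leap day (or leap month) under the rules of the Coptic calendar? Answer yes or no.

no

1488 mod 4 = 0; in the Coptic calendar a year is leap when year mod 4 = 3, so it is a common year.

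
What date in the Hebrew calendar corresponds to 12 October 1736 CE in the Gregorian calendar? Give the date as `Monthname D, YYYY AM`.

Cheshvan 7, 5497 AM

Both dates share Julian Day Number 2355406; in the Hebrew calendar that is 7 Cheshvan 5497 AM.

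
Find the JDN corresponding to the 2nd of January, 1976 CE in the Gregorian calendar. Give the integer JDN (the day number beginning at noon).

2442780

JDN 2451545 is 1 January 2000 CE (Gregorian); the target day is −8765 days from there, so JDN = 2442780.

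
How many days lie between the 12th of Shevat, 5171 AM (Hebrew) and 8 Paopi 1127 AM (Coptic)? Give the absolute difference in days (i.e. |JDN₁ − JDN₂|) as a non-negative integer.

JDN of the first date = 2236432.
JDN of the second date = 2236338.
|2236338 − 2236432| = 94.

94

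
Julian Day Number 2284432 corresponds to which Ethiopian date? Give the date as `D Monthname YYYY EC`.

JDN 2284432 is 18 June 1542 in the proleptic Gregorian calendar.
In the Ethiopian calendar that day is 14 Sene 1534 EC.

14 Sene 1534 EC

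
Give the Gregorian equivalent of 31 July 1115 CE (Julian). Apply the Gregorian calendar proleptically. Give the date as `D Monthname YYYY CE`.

At this point the Julian calendar is 7 days behind the Gregorian.
31 July 1115 Julian + 7 days → 7 August 1115 Gregorian.

7 August 1115 CE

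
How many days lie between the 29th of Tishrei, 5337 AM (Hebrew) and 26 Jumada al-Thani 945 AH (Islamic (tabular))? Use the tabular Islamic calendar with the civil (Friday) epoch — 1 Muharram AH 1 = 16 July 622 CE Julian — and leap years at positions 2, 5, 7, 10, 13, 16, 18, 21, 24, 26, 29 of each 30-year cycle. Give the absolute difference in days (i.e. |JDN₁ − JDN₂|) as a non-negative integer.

JDN of the first date = 2296957.
JDN of the second date = 2283135.
|2283135 − 2296957| = 13822.

13822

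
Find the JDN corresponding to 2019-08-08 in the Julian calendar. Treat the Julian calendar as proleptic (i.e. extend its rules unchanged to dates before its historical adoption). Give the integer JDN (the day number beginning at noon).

Equivalently 21 August 2019 (Gregorian).
JDN 2400001 is 17 November 1858 CE (Gregorian), MJD 0; the target day is +58716 days from there, so JDN = 2458717.

2458717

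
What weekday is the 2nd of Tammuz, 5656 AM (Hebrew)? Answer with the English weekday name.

In the Gregorian calendar this is 13 June 1896 (JDN 2413724).
Since JDN mod 7 = 5 (0 = Monday), the day is Saturday.

Saturday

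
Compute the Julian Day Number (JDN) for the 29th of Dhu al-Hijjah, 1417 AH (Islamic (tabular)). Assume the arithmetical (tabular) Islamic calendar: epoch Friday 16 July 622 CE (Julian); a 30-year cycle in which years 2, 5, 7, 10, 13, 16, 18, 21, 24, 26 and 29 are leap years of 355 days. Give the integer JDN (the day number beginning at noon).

2450576

Equivalently 7 May 1997 (Gregorian).
JDN 2451545 is 1 January 2000 CE (Gregorian); the target day is −969 days from there, so JDN = 2450576.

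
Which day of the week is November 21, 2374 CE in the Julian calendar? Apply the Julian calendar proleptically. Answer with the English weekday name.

In the Gregorian calendar this is 7 December 2374 (JDN 2588486).
Since JDN mod 7 = 5 (0 = Monday), the day is Saturday.

Saturday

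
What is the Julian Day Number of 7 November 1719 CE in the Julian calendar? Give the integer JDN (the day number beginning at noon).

In the Gregorian calendar the same day is 18 November 1719.
JDN 2400001 is 17 November 1858 CE (Gregorian), MJD 0; the target day is −50768 days from there, so JDN = 2349233.

2349233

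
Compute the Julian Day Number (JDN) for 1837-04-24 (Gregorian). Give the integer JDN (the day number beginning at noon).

JDN 2451545 is 1 January 2000 CE (Gregorian); the target day is −59421 days from there, so JDN = 2392124.

2392124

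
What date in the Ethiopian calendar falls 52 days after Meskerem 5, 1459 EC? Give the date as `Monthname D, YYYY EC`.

The starting date is JDN 2256759; 2256759 + 52 = 2256811.
JDN 2256811 corresponds to Tikimt 27, 1459 EC.

Tikimt 27, 1459 EC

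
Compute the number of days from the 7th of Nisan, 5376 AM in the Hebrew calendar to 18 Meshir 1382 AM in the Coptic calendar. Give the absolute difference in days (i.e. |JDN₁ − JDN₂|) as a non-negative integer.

JDN of the first date = 2311376.
JDN of the second date = 2329607.
|2329607 − 2311376| = 18231.

18231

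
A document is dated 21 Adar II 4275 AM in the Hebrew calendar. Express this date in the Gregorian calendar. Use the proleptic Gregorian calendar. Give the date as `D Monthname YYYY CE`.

24 March 515 CE

Both dates share Julian Day Number 1909242; in the Gregorian calendar that is 24 March 515 CE.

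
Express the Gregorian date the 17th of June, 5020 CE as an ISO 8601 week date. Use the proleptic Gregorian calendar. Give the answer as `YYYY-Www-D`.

5020-W24-6

The weekday is Saturday (ISO weekday 6).
That Saturday belongs to ISO week 24 of ISO year 5020.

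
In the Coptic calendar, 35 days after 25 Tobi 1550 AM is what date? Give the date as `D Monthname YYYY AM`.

The starting date is JDN 2390946; 2390946 + 35 = 2390981.
JDN 2390981 corresponds to 30 Meshir 1550 AM.

30 Meshir 1550 AM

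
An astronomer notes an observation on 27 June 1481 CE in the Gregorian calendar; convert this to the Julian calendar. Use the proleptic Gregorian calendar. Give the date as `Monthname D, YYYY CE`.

June 18, 1481 CE

At this point the Julian calendar is 9 days behind the Gregorian.
27 June 1481 Gregorian − 9 days → 18 June 1481 Julian.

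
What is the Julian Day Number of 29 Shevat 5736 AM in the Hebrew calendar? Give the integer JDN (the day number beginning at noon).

In the Gregorian calendar the same day is 31 January 1976.
JDN 2299161 is 15 October 1582 CE (Gregorian); the target day is +143648 days from there, so JDN = 2442809.

2442809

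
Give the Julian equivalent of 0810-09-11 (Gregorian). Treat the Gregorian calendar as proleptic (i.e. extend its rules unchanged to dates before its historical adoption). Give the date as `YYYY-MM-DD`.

0810-09-07

The Julian–Gregorian offset here is 4 days (Julian trailing).
11 September 810 Gregorian − 4 days → 7 September 810 Julian.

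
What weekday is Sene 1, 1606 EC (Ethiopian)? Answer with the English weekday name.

Thursday

This is JDN 2310717 (5 June 1614 Gregorian).
Since JDN mod 7 = 3 (0 = Monday), the day is Thursday.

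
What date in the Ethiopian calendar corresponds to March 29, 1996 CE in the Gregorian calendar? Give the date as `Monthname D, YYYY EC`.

Both dates share Julian Day Number 2450172; in the Ethiopian calendar that is 20 Megabit 1988 EC.

Megabit 20, 1988 EC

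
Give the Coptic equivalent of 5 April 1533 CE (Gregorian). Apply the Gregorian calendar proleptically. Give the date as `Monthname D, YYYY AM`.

Both dates share Julian Day Number 2281071; in the Coptic calendar that is 30 Paremhat 1249 AM.

Paremhat 30, 1249 AM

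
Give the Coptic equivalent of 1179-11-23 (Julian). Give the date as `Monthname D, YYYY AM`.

Hathor 26, 896 AM

The source date corresponds to 30 November 1179 in the proleptic Gregorian calendar (JDN 2152014).
That day falls on 26 Hathor 896 AM in the Coptic calendar.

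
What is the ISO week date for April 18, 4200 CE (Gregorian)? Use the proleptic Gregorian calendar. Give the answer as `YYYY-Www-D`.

The weekday is Friday (ISO weekday 5).
That Friday belongs to ISO week 16 of ISO year 4200.

4200-W16-5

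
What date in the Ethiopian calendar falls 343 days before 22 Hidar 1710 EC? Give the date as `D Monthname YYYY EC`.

14 Tahsas 1709 EC

The starting date is JDN 2348514; 2348514 − 343 = 2348171.
JDN 2348171 corresponds to 14 Tahsas 1709 EC.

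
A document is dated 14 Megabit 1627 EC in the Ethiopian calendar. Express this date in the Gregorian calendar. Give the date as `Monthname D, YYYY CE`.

March 20, 1635 CE

Julian Day Number of the source date = 2318310.
Converting JDN 2318310 to the Gregorian calendar gives 20 March 1635 CE.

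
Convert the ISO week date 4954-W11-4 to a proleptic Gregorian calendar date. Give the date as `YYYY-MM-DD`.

4954-03-14

ISO week 1 of 4954 is the week containing the first Thursday of 4954.
Week 11, day 4 (Thursday) lands on 4954-03-14.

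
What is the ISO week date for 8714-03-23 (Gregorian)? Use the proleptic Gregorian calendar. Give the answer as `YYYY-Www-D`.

The weekday is Monday (ISO weekday 1).
That Monday belongs to ISO week 13 of ISO year 8714.

8714-W13-1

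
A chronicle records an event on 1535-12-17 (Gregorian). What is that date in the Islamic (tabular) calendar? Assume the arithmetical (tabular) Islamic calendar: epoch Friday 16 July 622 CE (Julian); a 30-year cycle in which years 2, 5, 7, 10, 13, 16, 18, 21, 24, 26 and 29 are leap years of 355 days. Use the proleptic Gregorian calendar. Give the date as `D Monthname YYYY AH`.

11 Jumada al-Thani 942 AH

Both dates share Julian Day Number 2282057; in the tabular Islamic calendar that is 11 Jumada al-Thani 942 AH.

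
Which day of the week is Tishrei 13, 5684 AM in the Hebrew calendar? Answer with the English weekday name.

Sunday

This is JDN 2423686 (23 September 1923 Gregorian).
JDN 2423686 mod 7 = 6, and JDN 0 was a Monday, so this is a Sunday.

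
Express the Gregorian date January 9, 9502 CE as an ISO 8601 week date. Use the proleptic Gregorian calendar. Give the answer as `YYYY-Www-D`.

The weekday is Thursday (ISO weekday 4).
That Thursday belongs to ISO week 2 of ISO year 9502.

9502-W02-4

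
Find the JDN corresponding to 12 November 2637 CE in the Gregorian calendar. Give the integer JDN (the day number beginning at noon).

2684520

JDN 2451545 is 1 January 2000 CE (Gregorian); the target day is +232975 days from there, so JDN = 2684520.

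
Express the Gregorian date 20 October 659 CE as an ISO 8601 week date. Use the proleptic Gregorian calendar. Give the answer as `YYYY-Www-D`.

0659-W42-4

The weekday is Thursday (ISO weekday 4).
That Thursday belongs to ISO week 42 of ISO year 659.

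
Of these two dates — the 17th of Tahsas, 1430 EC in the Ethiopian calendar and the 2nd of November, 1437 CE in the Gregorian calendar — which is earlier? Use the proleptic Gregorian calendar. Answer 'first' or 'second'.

The two dates have Julian Day Numbers 2246269 and 2246219 respectively.
Since 2246219 < 2246269, the second date comes first.

second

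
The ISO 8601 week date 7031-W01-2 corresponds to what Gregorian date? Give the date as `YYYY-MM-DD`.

ISO week 1 of 7031 is the week containing the first Thursday of 7031.
Week 1, day 2 (Tuesday) lands on 7031-01-04.

7031-01-04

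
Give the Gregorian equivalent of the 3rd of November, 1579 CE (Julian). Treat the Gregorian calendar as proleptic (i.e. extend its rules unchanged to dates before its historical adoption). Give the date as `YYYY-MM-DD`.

1579-11-13

For dates in this range the Gregorian date is 10 days ahead of the Julian.
3 November 1579 Julian + 10 days → 13 November 1579 Gregorian.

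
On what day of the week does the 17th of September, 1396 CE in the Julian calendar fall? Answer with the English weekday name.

In the proleptic Gregorian calendar this is 25 September 1396 (JDN 2231207).
JDN 2231207 mod 7 = 6, and JDN 0 was a Monday, so this is a Sunday.

Sunday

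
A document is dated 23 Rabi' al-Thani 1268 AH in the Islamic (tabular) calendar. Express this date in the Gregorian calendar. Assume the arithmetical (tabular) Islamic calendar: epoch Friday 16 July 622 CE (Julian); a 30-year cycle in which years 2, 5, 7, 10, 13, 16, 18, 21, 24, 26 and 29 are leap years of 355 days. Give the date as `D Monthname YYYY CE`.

15 February 1852 CE

Julian Day Number of the source date = 2397534.
Converting JDN 2397534 to the Gregorian calendar gives 15 February 1852 CE.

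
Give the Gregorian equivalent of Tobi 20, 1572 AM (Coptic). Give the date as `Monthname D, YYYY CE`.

January 28, 1856 CE

Julian Day Number of the source date = 2398977.
Converting JDN 2398977 to the Gregorian calendar gives 28 January 1856 CE.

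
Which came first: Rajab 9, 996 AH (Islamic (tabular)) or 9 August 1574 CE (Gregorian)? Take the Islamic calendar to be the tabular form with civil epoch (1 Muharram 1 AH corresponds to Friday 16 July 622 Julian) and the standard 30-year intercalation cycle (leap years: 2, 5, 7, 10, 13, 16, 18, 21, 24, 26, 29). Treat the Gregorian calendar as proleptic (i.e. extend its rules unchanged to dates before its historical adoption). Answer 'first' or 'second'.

second

First date → JDN 2301220; second date → JDN 2296172.
JDN 2296172 < JDN 2301220, so the second date is earlier.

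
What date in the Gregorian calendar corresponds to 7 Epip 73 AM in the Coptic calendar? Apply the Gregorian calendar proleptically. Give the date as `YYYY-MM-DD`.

Julian Day Number of the source date = 1851634.
Converting JDN 1851634 to the Gregorian calendar gives 2 July 357 CE.

0357-07-02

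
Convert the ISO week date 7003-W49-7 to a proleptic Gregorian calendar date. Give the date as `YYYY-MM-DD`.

ISO week 1 of 7003 is the week containing the first Thursday of 7003.
Week 49, day 7 (Sunday) lands on 7003-12-11.

7003-12-11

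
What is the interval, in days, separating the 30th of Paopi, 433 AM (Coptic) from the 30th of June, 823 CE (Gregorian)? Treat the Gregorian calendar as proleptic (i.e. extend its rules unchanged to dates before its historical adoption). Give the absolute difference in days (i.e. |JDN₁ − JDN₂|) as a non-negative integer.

38958

First date → JDN 1982877; second date → JDN 2021835.
The interval is |1982877 − 2021835| = 38958 days.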